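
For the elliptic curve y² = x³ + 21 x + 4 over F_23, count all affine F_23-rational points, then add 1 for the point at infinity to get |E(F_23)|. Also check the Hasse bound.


Affine points = {(0, 2), (0, 21), (1, 7), (1, 16), (2, 10), (2, 13), (3, 5), (3, 18), (5, 2), (5, 21), (6, 1), (6, 22), (9, 5), (9, 18), (10, 8), (10, 15), (11, 5), (11, 18), (12, 11), (12, 12), (13, 6), (13, 17), (14, 11), (14, 12), (18, 2), (18, 21), (20, 11), (20, 12), (21, 0)}; affine count = 29; |E(F_23)| = 30.

Discriminant check: Δ ∝ 4a³ + 27b² = 4·21³ + 27·4² = 4·9261 + 27·16 ≡ 9 (mod 23). Nonzero ⇒ E is nonsingular.
For each x ∈ F_23, compute rhs = x³ + 21·x + 4 mod 23, then count y ∈ F_23 with y² ≡ rhs.
  x = 0: rhs = 4, matching y values: 2, 21 (2 points).
  x = 1: rhs = 3, matching y values: 7, 16 (2 points).
  x = 2: rhs = 8, matching y values: 10, 13 (2 points).
  x = 3: rhs = 2, matching y values: 5, 18 (2 points).
  x = 4: rhs = 14, matching y values: none (0 points).
  x = 5: rhs = 4, matching y values: 2, 21 (2 points).
  x = 6: rhs = 1, matching y values: 1, 22 (2 points).
  x = 7: rhs = 11, matching y values: none (0 points).
  x = 8: rhs = 17, matching y values: none (0 points).
  x = 9: rhs = 2, matching y values: 5, 18 (2 points).
  x = 10: rhs = 18, matching y values: 8, 15 (2 points).
  x = 11: rhs = 2, matching y values: 5, 18 (2 points).
  x = 12: rhs = 6, matching y values: 11, 12 (2 points).
  x = 13: rhs = 13, matching y values: 6, 17 (2 points).
  x = 14: rhs = 6, matching y values: 11, 12 (2 points).
  x = 15: rhs = 14, matching y values: none (0 points).
  x = 16: rhs = 20, matching y values: none (0 points).
  x = 17: rhs = 7, matching y values: none (0 points).
  x = 18: rhs = 4, matching y values: 2, 21 (2 points).
  x = 19: rhs = 17, matching y values: none (0 points).
  x = 20: rhs = 6, matching y values: 11, 12 (2 points).
  x = 21: rhs = 0, matching y values: 0 (1 points).
  x = 22: rhs = 5, matching y values: none (0 points).
Total affine count: 29.
Full point count |E(F_23)| = 29 + 1 = 30.
Hasse bound: |30 − (23+1)| = |6| = 6 ≤ 2√23 ≈ 9.5917 ✓.


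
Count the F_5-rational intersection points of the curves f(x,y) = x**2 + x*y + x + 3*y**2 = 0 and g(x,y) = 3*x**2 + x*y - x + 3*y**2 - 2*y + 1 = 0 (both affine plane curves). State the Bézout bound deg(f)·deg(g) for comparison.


Common zeros: {(4, 0)}; count = 1; Bézout bound = 4.

deg(f) = 2, deg(g) = 2, so Bézout bound = 4.
Scan x ∈ F_5. For each x, list the y ∈ F_5 with f(x, y) ≡ 0 and those with g(x, y) ≡ 0 (mod 5); the common zeros in that column are the intersection.
  x = 0: f ≡ 0 at y ∈ {0}; g ≡ 0 at y ∈ ∅; common: ∅.
  x = 1: f ≡ 0 at y ∈ ∅; g ≡ 0 at y ∈ {1}; common: ∅.
  x = 2: f ≡ 0 at y ∈ ∅; g ≡ 0 at y ∈ ∅; common: ∅.
  x = 3: f ≡ 0 at y ∈ {2}; g ≡ 0 at y ∈ {0, 3}; common: ∅.
  x = 4: f ≡ 0 at y ∈ {0, 2}; g ≡ 0 at y ∈ {0, 1}; common: {0}.
Collecting: common zeros = {(4, 0)}, so the count is 1.
Comparison with the Bézout bound: 1 ≤ 4 = deg(f)·deg(g), as expected for curves with no common component (the affine F_5-count falls short of the bound because intersections may lie at infinity, over extension fields, or carry multiplicity).


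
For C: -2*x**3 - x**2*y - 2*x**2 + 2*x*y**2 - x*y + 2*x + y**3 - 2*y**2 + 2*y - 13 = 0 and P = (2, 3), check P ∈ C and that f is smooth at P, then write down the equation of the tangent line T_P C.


Tangent line at P: -27*x + 35*y - 51 = 0.

Step 1: f(2, 3) = 0, so P lies on C.
Step 2: partial derivatives
  f_x(x, y) = -6*x**2 - 2*x*y - 4*x + 2*y**2 - y + 2, f_y(x, y) = -x**2 + 4*x*y - x + 3*y**2 - 4*y + 2.
  f_x(P) = -27, f_y(P) = 35 (gradient nonzero, so P is smooth).
Step 3: tangent line at P: -27·(x − 2) + 35·(y − 3) = 0.
Expanding: -27*x + 35*y - 51 = 0.


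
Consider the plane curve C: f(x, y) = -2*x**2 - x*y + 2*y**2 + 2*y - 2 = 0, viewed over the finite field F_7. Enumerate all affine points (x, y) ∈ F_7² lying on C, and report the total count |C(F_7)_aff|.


Affine F_7-points: {(3, 2)}; count = 1.

For each of the 49 pairs (x, y) ∈ F_7², evaluate f(x, y) mod 7. Record the zeros.
  x = 0: [0↦5, 1↦2, 2↦3, 3↦1, 4↦3, 5↦2, 6↦5]  zeros at y ∈ ∅
  x = 1: [0↦3, 1↦6, 2↦6, 3↦3, 4↦4, 5↦2, 6↦4]  zeros at y ∈ ∅
  x = 2: [0↦4, 1↦6, 2↦5, 3↦1, 4↦1, 5↦5, 6↦6]  zeros at y ∈ ∅
  x = 3: [0↦1, 1↦2, 2↦0, 3↦2, 4↦1, 5↦4, 6↦4]  zeros at y ∈ {2}
  x = 4: [0↦1, 1↦1, 2↦5, 3↦6, 4↦4, 5↦6, 6↦5]  zeros at y ∈ ∅
  x = 5: [0↦4, 1↦3, 2↦6, 3↦6, 4↦3, 5↦4, 6↦2]  zeros at y ∈ ∅
  x = 6: [0↦3, 1↦1, 2↦3, 3↦2, 4↦5, 5↦5, 6↦2]  zeros at y ∈ ∅
Collecting zeros: affine points = {(3, 2)}.
Total count |C(F_7)_aff| = 1.


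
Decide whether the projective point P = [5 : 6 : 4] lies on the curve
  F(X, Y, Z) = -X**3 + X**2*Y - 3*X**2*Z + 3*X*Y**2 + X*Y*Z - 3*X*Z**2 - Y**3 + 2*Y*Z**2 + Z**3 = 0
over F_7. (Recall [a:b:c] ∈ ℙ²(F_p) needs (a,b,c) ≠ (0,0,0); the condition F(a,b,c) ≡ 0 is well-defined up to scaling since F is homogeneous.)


F(5,6,4) ≡ 3 (mod 7); P is NOT on the curve.

Evaluate F(5, 6, 4) term-by-term (mod 7).
  -X**3 ↦ -1·125·1·1 = -125
  X**2*Y ↦ 1·25·6·1 = 150
  -3*X**2*Z ↦ -3·25·1·4 = -300
  3*X*Y**2 ↦ 3·5·36·1 = 540
  X*Y*Z ↦ 1·5·6·4 = 120
  -3*X*Z**2 ↦ -3·5·1·16 = -240
  -Y**3 ↦ -1·1·216·1 = -216
  2*Y*Z**2 ↦ 2·1·6·16 = 192
  Z**3 ↦ 1·1·1·64 = 64
Sum: F(5, 6, 4) = (-125) + (150) + (-300) + (540) + (120) + (-240) + (-216) + (192) + (64) = 185.
Reducing mod 7: 185 ≡ 3 (mod 7).
Since F(a, b, c) ≡ 3 ≠ 0 (mod 7), P does NOT lie on the curve.


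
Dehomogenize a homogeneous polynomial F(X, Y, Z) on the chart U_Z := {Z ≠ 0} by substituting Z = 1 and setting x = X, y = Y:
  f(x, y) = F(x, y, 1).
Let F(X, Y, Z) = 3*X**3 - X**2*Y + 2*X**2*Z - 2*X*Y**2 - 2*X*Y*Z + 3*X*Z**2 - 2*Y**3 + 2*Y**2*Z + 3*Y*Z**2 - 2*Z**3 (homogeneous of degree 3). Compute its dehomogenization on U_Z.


f(x, y) = 3*x**3 - x**2*y + 2*x**2 - 2*x*y**2 - 2*x*y + 3*x - 2*y**3 + 2*y**2 + 3*y - 2

On U_Z we set Z = 1. Each monomial c·X^i·Y^j·Z^k in F becomes c·x^i·y^j·1^k = c·x^i·y^j.
Substituting Z = 1: F(X, Y, 1) = 3*x**3 - x**2*y + 2*x**2 - 2*x*y**2 - 2*x*y + 3*x - 2*y**3 + 2*y**2 + 3*y - 2.
Note: deg(f) ≤ deg(F) = 3; strict inequality happens when F is divisible by Z (lost terms).


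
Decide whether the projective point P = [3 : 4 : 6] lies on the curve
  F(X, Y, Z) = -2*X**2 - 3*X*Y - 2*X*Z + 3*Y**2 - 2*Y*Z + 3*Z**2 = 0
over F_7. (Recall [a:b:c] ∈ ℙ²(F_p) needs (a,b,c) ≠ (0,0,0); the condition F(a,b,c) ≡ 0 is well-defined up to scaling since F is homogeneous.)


F(3,4,6) ≡ 4 (mod 7); P is NOT on the curve.

Evaluate F(3, 4, 6) term-by-term (mod 7).
  -2*X**2 ↦ -2·9·1·1 = -18
  -3*X*Y ↦ -3·3·4·1 = -36
  -2*X*Z ↦ -2·3·1·6 = -36
  3*Y**2 ↦ 3·1·16·1 = 48
  -2*Y*Z ↦ -2·1·4·6 = -48
  3*Z**2 ↦ 3·1·1·36 = 108
Sum: F(3, 4, 6) = (-18) + (-36) + (-36) + (48) + (-48) + (108) = 18.
Reducing mod 7: 18 ≡ 4 (mod 7).
Since F(a, b, c) ≡ 4 ≠ 0 (mod 7), P does NOT lie on the curve.


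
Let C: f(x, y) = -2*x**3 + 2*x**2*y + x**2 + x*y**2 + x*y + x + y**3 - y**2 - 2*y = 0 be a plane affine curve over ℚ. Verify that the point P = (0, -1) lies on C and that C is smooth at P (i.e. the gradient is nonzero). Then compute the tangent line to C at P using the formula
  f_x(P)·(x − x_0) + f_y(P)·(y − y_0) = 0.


Tangent line at P: x + 3*y + 3 = 0.

Step 1: f(0, -1) = 0, so P lies on C.
Step 2: partial derivatives
  f_x(x, y) = -6*x**2 + 4*x*y + 2*x + y**2 + y + 1, f_y(x, y) = 2*x**2 + 2*x*y + x + 3*y**2 - 2*y - 2.
  f_x(P) = 1, f_y(P) = 3 (gradient nonzero, so P is smooth).
Step 3: tangent line at P: 1·(x − 0) + 3·(y − -1) = 0.
Expanding: x + 3*y + 3 = 0.


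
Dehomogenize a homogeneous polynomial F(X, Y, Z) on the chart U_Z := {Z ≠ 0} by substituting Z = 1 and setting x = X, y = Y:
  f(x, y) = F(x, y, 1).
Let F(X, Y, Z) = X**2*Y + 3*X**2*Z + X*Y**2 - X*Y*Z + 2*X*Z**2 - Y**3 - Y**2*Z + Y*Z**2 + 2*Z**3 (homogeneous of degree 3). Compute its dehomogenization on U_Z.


f(x, y) = x**2*y + 3*x**2 + x*y**2 - x*y + 2*x - y**3 - y**2 + y + 2

On U_Z we set Z = 1. Each monomial c·X^i·Y^j·Z^k in F becomes c·x^i·y^j·1^k = c·x^i·y^j.
Substituting Z = 1: F(X, Y, 1) = x**2*y + 3*x**2 + x*y**2 - x*y + 2*x - y**3 - y**2 + y + 2.
Note: deg(f) ≤ deg(F) = 3; strict inequality happens when F is divisible by Z (lost terms).


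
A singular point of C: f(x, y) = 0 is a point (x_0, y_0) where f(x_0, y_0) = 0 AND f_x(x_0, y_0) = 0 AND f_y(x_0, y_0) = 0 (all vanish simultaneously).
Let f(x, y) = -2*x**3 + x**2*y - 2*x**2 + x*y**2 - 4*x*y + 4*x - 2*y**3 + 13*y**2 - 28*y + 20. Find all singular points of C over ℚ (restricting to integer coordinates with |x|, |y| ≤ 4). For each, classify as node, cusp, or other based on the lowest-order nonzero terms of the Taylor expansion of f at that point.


Singular points: {(0, 2)}; classification: cusp.

Compute partial derivatives:
  f_x = -6*x**2 + 2*x*y - 4*x + y**2 - 4*y + 4.
  f_y = x**2 + 2*x*y - 4*x - 6*y**2 + 26*y - 28.
Scan x_0 ∈ {−4, ..., 4}. For each x_0, f_y(x_0, y) is a polynomial in y; find its integer roots y ∈ {−4, ..., 4}, then test f_x and f at those candidates.
  x = -4: f_y(-4, y) = -6*y**2 + 18*y + 4; no integer root y with |y| ≤ 4.
  x = -3: f_y(-3, y) = -6*y**2 + 20*y - 7; no integer root y with |y| ≤ 4.
  x = -2: f_y(-2, y) = -6*y**2 + 22*y - 16; vanishes at y ∈ {1}. (-2, 1): f_x = -19 ≠ 0.
  x = -1: f_y(-1, y) = -6*y**2 + 24*y - 23; no integer root y with |y| ≤ 4.
  x = 0: f_y(0, y) = -6*y**2 + 26*y - 28; vanishes at y ∈ {2}. (0, 2): f_x = 0, f = 0 — SINGULAR.
  x = 1: f_y(1, y) = -6*y**2 + 28*y - 31; no integer root y with |y| ≤ 4.
  x = 2: f_y(2, y) = -6*y**2 + 30*y - 32; no integer root y with |y| ≤ 4.
  x = 3: f_y(3, y) = -6*y**2 + 32*y - 31; no integer root y with |y| ≤ 4.
  x = 4: f_y(4, y) = -6*y**2 + 34*y - 28; vanishes at y ∈ {1}. (4, 1): f_x = -103 ≠ 0.
Only singular point on the grid: (0, 2).
Classify: substitute x = 0 + u, y = 2 + v and expand: f = -2*u**3 + u**2*v + u*v**2 - 2*v**3 + v**2.
No constant or linear terms (consistent with a singular point). Quadratic part: v**2. Cubic part: -2*u**3 + u**2*v + u*v**2 - 2*v**3.
The quadratic part v**2 is a perfect square, so there is a single (double) tangent line v = 0, i.e. y = 2. Restricting the cubic part to that line (v = 0) leaves -2*u**3 ≠ 0, so f is not divisible by v and the branch is v² ≈ 2*u**3 to lowest order — this is a cusp.
Classification: cusp.


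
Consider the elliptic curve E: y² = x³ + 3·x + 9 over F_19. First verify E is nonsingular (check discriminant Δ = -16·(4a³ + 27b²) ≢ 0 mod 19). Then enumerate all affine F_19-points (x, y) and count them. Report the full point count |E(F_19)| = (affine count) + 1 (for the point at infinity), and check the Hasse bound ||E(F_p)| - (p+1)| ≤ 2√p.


Affine points = {(0, 3), (0, 16), (2, 2), (2, 17), (3, 8), (3, 11), (4, 3), (4, 16), (5, 4), (5, 15), (9, 9), (9, 10), (11, 9), (11, 10), (12, 5), (12, 14), (15, 3), (15, 16), (16, 7), (16, 12), (18, 9), (18, 10)}; affine count = 22; |E(F_19)| = 23.

Discriminant check: Δ ∝ 4a³ + 27b² = 4·3³ + 27·9² = 4·27 + 27·81 ≡ 15 (mod 19). Nonzero ⇒ E is nonsingular.
For each x ∈ F_19, compute rhs = x³ + 3·x + 9 mod 19, then count y ∈ F_19 with y² ≡ rhs.
  x = 0: rhs = 9, matching y values: 3, 16 (2 points).
  x = 1: rhs = 13, matching y values: none (0 points).
  x = 2: rhs = 4, matching y values: 2, 17 (2 points).
  x = 3: rhs = 7, matching y values: 8, 11 (2 points).
  x = 4: rhs = 9, matching y values: 3, 16 (2 points).
  x = 5: rhs = 16, matching y values: 4, 15 (2 points).
  x = 6: rhs = 15, matching y values: none (0 points).
  x = 7: rhs = 12, matching y values: none (0 points).
  x = 8: rhs = 13, matching y values: none (0 points).
  x = 9: rhs = 5, matching y values: 9, 10 (2 points).
  x = 10: rhs = 13, matching y values: none (0 points).
  x = 11: rhs = 5, matching y values: 9, 10 (2 points).
  x = 12: rhs = 6, matching y values: 5, 14 (2 points).
  x = 13: rhs = 3, matching y values: none (0 points).
  x = 14: rhs = 2, matching y values: none (0 points).
  x = 15: rhs = 9, matching y values: 3, 16 (2 points).
  x = 16: rhs = 11, matching y values: 7, 12 (2 points).
  x = 17: rhs = 14, matching y values: none (0 points).
  x = 18: rhs = 5, matching y values: 9, 10 (2 points).
Total affine count: 22.
Full point count |E(F_19)| = 22 + 1 = 23.
Hasse bound: |23 − (19+1)| = |3| = 3 ≤ 2√19 ≈ 8.7178 ✓.


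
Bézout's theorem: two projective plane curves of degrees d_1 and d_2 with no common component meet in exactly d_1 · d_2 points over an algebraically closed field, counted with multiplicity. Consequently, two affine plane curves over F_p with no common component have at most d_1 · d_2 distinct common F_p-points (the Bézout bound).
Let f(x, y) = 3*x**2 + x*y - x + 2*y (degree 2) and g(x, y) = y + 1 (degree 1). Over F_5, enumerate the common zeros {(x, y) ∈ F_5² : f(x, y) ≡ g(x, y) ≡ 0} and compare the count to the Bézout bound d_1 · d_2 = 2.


Common zeros: ∅; count = 0; Bézout bound = 2.

deg(f) = 2, deg(g) = 1, so Bézout bound = 2.
Scan x ∈ F_5. For each x, list the y ∈ F_5 with f(x, y) ≡ 0 and those with g(x, y) ≡ 0 (mod 5); the common zeros in that column are the intersection.
  x = 0: f ≡ 0 at y ∈ {0}; g ≡ 0 at y ∈ {4}; common: ∅.
  x = 1: f ≡ 0 at y ∈ {1}; g ≡ 0 at y ∈ {4}; common: ∅.
  x = 2: f ≡ 0 at y ∈ {0}; g ≡ 0 at y ∈ {4}; common: ∅.
  x = 3: f ≡ 0 at y ∈ ∅; g ≡ 0 at y ∈ {4}; common: ∅.
  x = 4: f ≡ 0 at y ∈ {1}; g ≡ 0 at y ∈ {4}; common: ∅.
Collecting: common zeros = ∅, so the count is 0.
Comparison with the Bézout bound: 0 ≤ 2 = deg(f)·deg(g), as expected for curves with no common component (the affine F_5-count falls short of the bound because intersections may lie at infinity, over extension fields, or carry multiplicity).


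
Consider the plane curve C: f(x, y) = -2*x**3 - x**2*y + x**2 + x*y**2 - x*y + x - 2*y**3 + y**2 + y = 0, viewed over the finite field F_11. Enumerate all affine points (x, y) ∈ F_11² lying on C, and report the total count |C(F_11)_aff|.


Affine F_11-points: {(0, 0), (0, 1), (0, 5), (1, 0), (2, 4), (2, 10), (3, 6), (4, 7), (5, 0), (6, 9), (7, 7), (8, 7), (9, 8)}; count = 13.

For each of the 121 pairs (x, y) ∈ F_11², evaluate f(x, y) mod 11. Record the zeros.
  x = 0: [0↦0, 1↦0, 2↦1, 3↦2, 4↦2, 5↦0, 6↦6, 7↦8, 8↦5, 9↦7, 10↦2]  zeros at y ∈ {0, 1, 5}
  x = 1: [0↦0, 1↦10, 2↦1, 3↦5, 4↦10, 5↦4, 6↦8, 7↦10, 8↦9, 9↦4, 10↦5]  zeros at y ∈ {0}
  x = 2: [0↦1, 1↦8, 2↦9, 3↦3, 4↦0, 5↦10, 6↦10, 7↦10, 8↦9, 9↦6, 10↦0]  zeros at y ∈ {4, 10}
  x = 3: [0↦2, 1↦4, 2↦2, 3↦6, 4↦4, 5↦6, 6↦0, 7↦7, 8↦4, 9↦1, 10↦8]  zeros at y ∈ {6}
  x = 4: [0↦2, 1↦8, 2↦1, 3↦2, 4↦10, 5↦2, 6↦10, 7↦0, 8↦4, 9↦10, 10↦6]  zeros at y ∈ {7}
  x = 5: [0↦0, 1↦8, 2↦5, 3↦1, 4↦6, 5↦8, 6↦6, 7↦10, 8↦8, 9↦10, 10↦4]  zeros at y ∈ {0}
  x = 6: [0↦6, 1↦3, 2↦2, 3↦2, 4↦2, 5↦1, 6↦9, 7↦3, 8↦4, 9↦0, 10↦1]  zeros at y ∈ {9}
  x = 7: [0↦8, 1↦3, 2↦2, 3↦4, 4↦8, 5↦2, 6↦7, 7↦0, 8↦2, 9↦1, 10↦7]  zeros at y ∈ {7}
  x = 8: [0↦5, 1↦7, 2↦4, 3↦6, 4↦1, 5↦10, 6↦10, 7↦0, 8↦1, 9↦1, 10↦10]  zeros at y ∈ {7}
  x = 9: [0↦7, 1↦3, 2↦7, 3↦7, 4↦2, 5↦2, 6↦6, 7↦2, 8↦0, 9↦10, 10↦9]  zeros at y ∈ {8}
  x = 10: [0↦2, 1↦1, 2↦10, 3↦6, 4↦10, 5↦10, 6↦5, 7↦5, 8↦9, 9↦5, 10↦3]  zeros at y ∈ ∅
Collecting zeros: affine points = {(0, 0), (0, 1), (0, 5), (1, 0), (2, 4), (2, 10), (3, 6), (4, 7), (5, 0), (6, 9), (7, 7), (8, 7), (9, 8)}.
Total count |C(F_11)_aff| = 13.


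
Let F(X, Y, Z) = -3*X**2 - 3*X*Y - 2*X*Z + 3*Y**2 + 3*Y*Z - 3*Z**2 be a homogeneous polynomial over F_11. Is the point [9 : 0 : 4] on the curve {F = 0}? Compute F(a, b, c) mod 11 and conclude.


F(9,0,4) ≡ 0 (mod 11); P is on the curve.

Evaluate F(9, 0, 4) term-by-term (mod 11).
  -3*X**2 ↦ -3·81·1·1 = -243
  -3*X*Y ↦ -3·9·0·1 = 0
  -2*X*Z ↦ -2·9·1·4 = -72
  3*Y**2 ↦ 3·1·0·1 = 0
  3*Y*Z ↦ 3·1·0·4 = 0
  -3*Z**2 ↦ -3·1·1·16 = -48
Sum: F(9, 0, 4) = (-243) + (0) + (-72) + (0) + (0) + (-48) = -363.
Reducing mod 11: -363 ≡ 0 (mod 11).
Since F(a, b, c) ≡ 0 (mod 11), P lies on the curve.


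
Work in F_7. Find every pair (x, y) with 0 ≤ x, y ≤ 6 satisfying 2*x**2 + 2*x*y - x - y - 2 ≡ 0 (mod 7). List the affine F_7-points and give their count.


Affine F_7-points: {(0, 5), (1, 1), (2, 1), (3, 3), (5, 3), (6, 5)}; count = 6.

For each of the 49 pairs (x, y) ∈ F_7², evaluate f(x, y) mod 7. Record the zeros.
  x = 0: [0↦5, 1↦4, 2↦3, 3↦2, 4↦1, 5↦0, 6↦6]  zeros at y ∈ {5}
  x = 1: [0↦6, 1↦0, 2↦1, 3↦2, 4↦3, 5↦4, 6↦5]  zeros at y ∈ {1}
  x = 2: [0↦4, 1↦0, 2↦3, 3↦6, 4↦2, 5↦5, 6↦1]  zeros at y ∈ {1}
  x = 3: [0↦6, 1↦4, 2↦2, 3↦0, 4↦5, 5↦3, 6↦1]  zeros at y ∈ {3}
  x = 4: [0↦5, 1↦5, 2↦5, 3↦5, 4↦5, 5↦5, 6↦5]  zeros at y ∈ ∅
  x = 5: [0↦1, 1↦3, 2↦5, 3↦0, 4↦2, 5↦4, 6↦6]  zeros at y ∈ {3}
  x = 6: [0↦1, 1↦5, 2↦2, 3↦6, 4↦3, 5↦0, 6↦4]  zeros at y ∈ {5}
Collecting zeros: affine points = {(0, 5), (1, 1), (2, 1), (3, 3), (5, 3), (6, 5)}.
Total count |C(F_7)_aff| = 6.


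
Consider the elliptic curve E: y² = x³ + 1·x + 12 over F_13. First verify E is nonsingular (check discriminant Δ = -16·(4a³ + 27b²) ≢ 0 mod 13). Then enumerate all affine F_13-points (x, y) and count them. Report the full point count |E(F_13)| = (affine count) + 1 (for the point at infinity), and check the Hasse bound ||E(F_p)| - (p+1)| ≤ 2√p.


Affine points = {(0, 5), (0, 8), (1, 1), (1, 12), (2, 3), (2, 10), (3, 4), (3, 9), (5, 5), (5, 8), (6, 0), (8, 5), (8, 8), (9, 3), (9, 10), (12, 6), (12, 7)}; affine count = 17; |E(F_13)| = 18.

Discriminant check: Δ ∝ 4a³ + 27b² = 4·1³ + 27·12² = 4·1 + 27·144 ≡ 5 (mod 13). Nonzero ⇒ E is nonsingular.
For each x ∈ F_13, compute rhs = x³ + 1·x + 12 mod 13, then count y ∈ F_13 with y² ≡ rhs.
  x = 0: rhs = 12, matching y values: 5, 8 (2 points).
  x = 1: rhs = 1, matching y values: 1, 12 (2 points).
  x = 2: rhs = 9, matching y values: 3, 10 (2 points).
  x = 3: rhs = 3, matching y values: 4, 9 (2 points).
  x = 4: rhs = 2, matching y values: none (0 points).
  x = 5: rhs = 12, matching y values: 5, 8 (2 points).
  x = 6: rhs = 0, matching y values: 0 (1 points).
  x = 7: rhs = 11, matching y values: none (0 points).
  x = 8: rhs = 12, matching y values: 5, 8 (2 points).
  x = 9: rhs = 9, matching y values: 3, 10 (2 points).
  x = 10: rhs = 8, matching y values: none (0 points).
  x = 11: rhs = 2, matching y values: none (0 points).
  x = 12: rhs = 10, matching y values: 6, 7 (2 points).
Total affine count: 17.
Full point count |E(F_13)| = 17 + 1 = 18.
Hasse bound: |18 − (13+1)| = |4| = 4 ≤ 2√13 ≈ 7.2111 ✓.


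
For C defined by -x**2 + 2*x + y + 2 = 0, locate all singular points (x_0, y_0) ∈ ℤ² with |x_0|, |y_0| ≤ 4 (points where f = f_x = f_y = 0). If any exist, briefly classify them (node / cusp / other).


No singular points in the scanned grid; C is smooth there.

Compute partial derivatives:
  f_x = 2 - 2*x.
  f_y = 1.
f_y = 1 is a nonzero constant, so f_y never vanishes: no point (x, y) can satisfy f = f_x = f_y = 0. In particular no (x, y) ∈ {−4, ..., 4}² is singular; the curve is smooth.


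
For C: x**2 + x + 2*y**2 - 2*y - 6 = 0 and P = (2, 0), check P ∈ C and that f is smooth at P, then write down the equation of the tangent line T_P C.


Tangent line at P: 5*x - 2*y - 10 = 0.

Step 1: f(2, 0) = 0, so P lies on C.
Step 2: partial derivatives
  f_x(x, y) = 2*x + 1, f_y(x, y) = 4*y - 2.
  f_x(P) = 5, f_y(P) = -2 (gradient nonzero, so P is smooth).
Step 3: tangent line at P: 5·(x − 2) + -2·(y − 0) = 0.
Expanding: 5*x - 2*y - 10 = 0.


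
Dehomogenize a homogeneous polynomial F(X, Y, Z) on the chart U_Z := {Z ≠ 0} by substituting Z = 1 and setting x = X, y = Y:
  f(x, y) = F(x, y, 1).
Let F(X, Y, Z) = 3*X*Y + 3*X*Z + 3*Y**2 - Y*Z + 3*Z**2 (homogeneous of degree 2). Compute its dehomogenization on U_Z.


f(x, y) = 3*x*y + 3*x + 3*y**2 - y + 3

On U_Z we set Z = 1. Each monomial c·X^i·Y^j·Z^k in F becomes c·x^i·y^j·1^k = c·x^i·y^j.
Substituting Z = 1: F(X, Y, 1) = 3*x*y + 3*x + 3*y**2 - y + 3.
Note: deg(f) ≤ deg(F) = 2; strict inequality happens when F is divisible by Z (lost terms).


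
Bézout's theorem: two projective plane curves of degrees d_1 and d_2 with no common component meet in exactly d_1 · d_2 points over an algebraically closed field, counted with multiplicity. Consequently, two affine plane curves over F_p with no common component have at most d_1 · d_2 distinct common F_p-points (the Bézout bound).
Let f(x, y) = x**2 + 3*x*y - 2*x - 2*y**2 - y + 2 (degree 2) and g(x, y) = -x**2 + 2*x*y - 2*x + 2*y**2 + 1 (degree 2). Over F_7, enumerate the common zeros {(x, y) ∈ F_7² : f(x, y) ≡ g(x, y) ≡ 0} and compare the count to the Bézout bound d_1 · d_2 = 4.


Common zeros: ∅; count = 0; Bézout bound = 4.

deg(f) = 2, deg(g) = 2, so Bézout bound = 4.
Scan x ∈ F_7. For each x, list the y ∈ F_7 with f(x, y) ≡ 0 and those with g(x, y) ≡ 0 (mod 7); the common zeros in that column are the intersection.
  x = 0: f ≡ 0 at y ∈ ∅; g ≡ 0 at y ∈ ∅; common: ∅.
  x = 1: f ≡ 0 at y ∈ ∅; g ≡ 0 at y ∈ ∅; common: ∅.
  x = 2: f ≡ 0 at y ∈ ∅; g ≡ 0 at y ∈ {0, 5}; common: ∅.
  x = 3: f ≡ 0 at y ∈ ∅; g ≡ 0 at y ∈ {0, 4}; common: ∅.
  x = 4: f ≡ 0 at y ∈ ∅; g ≡ 0 at y ∈ ∅; common: ∅.
  x = 5: f ≡ 0 at y ∈ ∅; g ≡ 0 at y ∈ {3, 6}; common: ∅.
  x = 6: f ≡ 0 at y ∈ {6}; g ≡ 0 at y ∈ {3, 5}; common: ∅.
Collecting: common zeros = ∅, so the count is 0.
Comparison with the Bézout bound: 0 ≤ 4 = deg(f)·deg(g), as expected for curves with no common component (the affine F_7-count falls short of the bound because intersections may lie at infinity, over extension fields, or carry multiplicity).


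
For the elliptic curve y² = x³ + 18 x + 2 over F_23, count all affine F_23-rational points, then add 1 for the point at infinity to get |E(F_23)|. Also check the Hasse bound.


Affine points = {(0, 5), (0, 18), (2, 0), (4, 0), (6, 2), (6, 21), (10, 3), (10, 20), (11, 6), (11, 17), (13, 8), (13, 15), (14, 10), (14, 13), (15, 6), (15, 17), (16, 4), (16, 19), (17, 0), (19, 2), (19, 21), (20, 6), (20, 17), (21, 2), (21, 21), (22, 11), (22, 12)}; affine count = 27; |E(F_23)| = 28.

Discriminant check: Δ ∝ 4a³ + 27b² = 4·18³ + 27·2² = 4·5832 + 27·4 ≡ 22 (mod 23). Nonzero ⇒ E is nonsingular.
For each x ∈ F_23, compute rhs = x³ + 18·x + 2 mod 23, then count y ∈ F_23 with y² ≡ rhs.
  x = 0: rhs = 2, matching y values: 5, 18 (2 points).
  x = 1: rhs = 21, matching y values: none (0 points).
  x = 2: rhs = 0, matching y values: 0 (1 points).
  x = 3: rhs = 14, matching y values: none (0 points).
  x = 4: rhs = 0, matching y values: 0 (1 points).
  x = 5: rhs = 10, matching y values: none (0 points).
  x = 6: rhs = 4, matching y values: 2, 21 (2 points).
  x = 7: rhs = 11, matching y values: none (0 points).
  x = 8: rhs = 14, matching y values: none (0 points).
  x = 9: rhs = 19, matching y values: none (0 points).
  x = 10: rhs = 9, matching y values: 3, 20 (2 points).
  x = 11: rhs = 13, matching y values: 6, 17 (2 points).
  x = 12: rhs = 14, matching y values: none (0 points).
  x = 13: rhs = 18, matching y values: 8, 15 (2 points).
  x = 14: rhs = 8, matching y values: 10, 13 (2 points).
  x = 15: rhs = 13, matching y values: 6, 17 (2 points).
  x = 16: rhs = 16, matching y values: 4, 19 (2 points).
  x = 17: rhs = 0, matching y values: 0 (1 points).
  x = 18: rhs = 17, matching y values: none (0 points).
  x = 19: rhs = 4, matching y values: 2, 21 (2 points).
  x = 20: rhs = 13, matching y values: 6, 17 (2 points).
  x = 21: rhs = 4, matching y values: 2, 21 (2 points).
  x = 22: rhs = 6, matching y values: 11, 12 (2 points).
Total affine count: 27.
Full point count |E(F_23)| = 27 + 1 = 28.
Hasse bound: |28 − (23+1)| = |4| = 4 ≤ 2√23 ≈ 9.5917 ✓.


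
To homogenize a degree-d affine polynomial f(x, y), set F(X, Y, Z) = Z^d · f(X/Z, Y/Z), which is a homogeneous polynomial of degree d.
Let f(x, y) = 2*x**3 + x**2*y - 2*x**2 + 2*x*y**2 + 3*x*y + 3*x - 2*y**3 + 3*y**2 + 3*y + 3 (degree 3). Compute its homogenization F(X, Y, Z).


F(X, Y, Z) = 2*X**3 + X**2*Y - 2*X**2*Z + 2*X*Y**2 + 3*X*Y*Z + 3*X*Z**2 - 2*Y**3 + 3*Y**2*Z + 3*Y*Z**2 + 3*Z**3

deg(f) = 3.
Substitute x = X/Z, y = Y/Z into f, then multiply by Z^3.
  monomial 2·x^3·y^0 ↦ 2·X^3·Y^0·Z^0.
  monomial 1·x^2·y^1 ↦ 1·X^2·Y^1·Z^0.
  monomial -2·x^2·y^0 ↦ -2·X^2·Y^0·Z^1.
  monomial 2·x^1·y^2 ↦ 2·X^1·Y^2·Z^0.
  monomial 3·x^1·y^1 ↦ 3·X^1·Y^1·Z^1.
  monomial 3·x^1·y^0 ↦ 3·X^1·Y^0·Z^2.
  monomial -2·x^0·y^3 ↦ -2·X^0·Y^3·Z^0.
  monomial 3·x^0·y^2 ↦ 3·X^0·Y^2·Z^1.
  monomial 3·x^0·y^1 ↦ 3·X^0·Y^1·Z^2.
  monomial 3·x^0·y^0 ↦ 3·X^0·Y^0·Z^3.
Collecting: F(X, Y, Z) = 2*X**3 + X**2*Y - 2*X**2*Z + 2*X*Y**2 + 3*X*Y*Z + 3*X*Z**2 - 2*Y**3 + 3*Y**2*Z + 3*Y*Z**2 + 3*Z**3.


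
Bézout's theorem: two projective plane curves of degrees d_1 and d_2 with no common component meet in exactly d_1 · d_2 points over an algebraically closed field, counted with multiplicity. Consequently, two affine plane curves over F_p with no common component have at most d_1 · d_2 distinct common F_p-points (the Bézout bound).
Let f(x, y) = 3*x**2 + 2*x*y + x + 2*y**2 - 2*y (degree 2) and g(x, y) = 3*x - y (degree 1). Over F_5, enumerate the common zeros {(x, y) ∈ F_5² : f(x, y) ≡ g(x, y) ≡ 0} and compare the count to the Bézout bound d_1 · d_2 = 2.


Common zeros: {(0, 0)}; count = 1; Bézout bound = 2.

deg(f) = 2, deg(g) = 1, so Bézout bound = 2.
Scan x ∈ F_5. For each x, list the y ∈ F_5 with f(x, y) ≡ 0 and those with g(x, y) ≡ 0 (mod 5); the common zeros in that column are the intersection.
  x = 0: f ≡ 0 at y ∈ {0, 1}; g ≡ 0 at y ∈ {0}; common: {0}.
  x = 1: f ≡ 0 at y ∈ ∅; g ≡ 0 at y ∈ {3}; common: ∅.
  x = 2: f ≡ 0 at y ∈ ∅; g ≡ 0 at y ∈ {1}; common: ∅.
  x = 3: f ≡ 0 at y ∈ {0, 3}; g ≡ 0 at y ∈ {4}; common: ∅.
  x = 4: f ≡ 0 at y ∈ {1}; g ≡ 0 at y ∈ {2}; common: ∅.
Collecting: common zeros = {(0, 0)}, so the count is 1.
Comparison with the Bézout bound: 1 ≤ 2 = deg(f)·deg(g), as expected for curves with no common component (the affine F_5-count falls short of the bound because intersections may lie at infinity, over extension fields, or carry multiplicity).


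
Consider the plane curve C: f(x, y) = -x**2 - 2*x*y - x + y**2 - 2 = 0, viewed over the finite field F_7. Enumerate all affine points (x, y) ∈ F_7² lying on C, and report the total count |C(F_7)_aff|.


Affine F_7-points: {(0, 3), (0, 4), (3, 0), (3, 6), (5, 4), (5, 6)}; count = 6.

For each of the 49 pairs (x, y) ∈ F_7², evaluate f(x, y) mod 7. Record the zeros.
  x = 0: [0↦5, 1↦6, 2↦2, 3↦0, 4↦0, 5↦2, 6↦6]  zeros at y ∈ {3, 4}
  x = 1: [0↦3, 1↦2, 2↦3, 3↦6, 4↦4, 5↦4, 6↦6]  zeros at y ∈ ∅
  x = 2: [0↦6, 1↦3, 2↦2, 3↦3, 4↦6, 5↦4, 6↦4]  zeros at y ∈ ∅
  x = 3: [0↦0, 1↦2, 2↦6, 3↦5, 4↦6, 5↦2, 6↦0]  zeros at y ∈ {0, 6}
  x = 4: [0↦6, 1↦6, 2↦1, 3↦5, 4↦4, 5↦5, 6↦1]  zeros at y ∈ ∅
  x = 5: [0↦3, 1↦1, 2↦1, 3↦3, 4↦0, 5↦6, 6↦0]  zeros at y ∈ {4, 6}
  x = 6: [0↦5, 1↦1, 2↦6, 3↦6, 4↦1, 5↦5, 6↦4]  zeros at y ∈ ∅
Collecting zeros: affine points = {(0, 3), (0, 4), (3, 0), (3, 6), (5, 4), (5, 6)}.
Total count |C(F_7)_aff| = 6.


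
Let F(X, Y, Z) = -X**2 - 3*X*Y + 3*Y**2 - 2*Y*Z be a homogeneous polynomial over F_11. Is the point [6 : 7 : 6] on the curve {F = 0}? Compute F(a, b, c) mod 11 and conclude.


F(6,7,6) ≡ 0 (mod 11); P is on the curve.

Evaluate F(6, 7, 6) term-by-term (mod 11).
  -X**2 ↦ -1·36·1·1 = -36
  -3*X*Y ↦ -3·6·7·1 = -126
  3*Y**2 ↦ 3·1·49·1 = 147
  -2*Y*Z ↦ -2·1·7·6 = -84
Sum: F(6, 7, 6) = (-36) + (-126) + (147) + (-84) = -99.
Reducing mod 11: -99 ≡ 0 (mod 11).
Since F(a, b, c) ≡ 0 (mod 11), P lies on the curve.


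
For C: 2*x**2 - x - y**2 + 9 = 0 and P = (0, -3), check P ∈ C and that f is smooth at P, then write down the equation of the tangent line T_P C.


Tangent line at P: -x + 6*y + 18 = 0.

Step 1: f(0, -3) = 0, so P lies on C.
Step 2: partial derivatives
  f_x(x, y) = 4*x - 1, f_y(x, y) = -2*y.
  f_x(P) = -1, f_y(P) = 6 (gradient nonzero, so P is smooth).
Step 3: tangent line at P: -1·(x − 0) + 6·(y − -3) = 0.
Expanding: -x + 6*y + 18 = 0.


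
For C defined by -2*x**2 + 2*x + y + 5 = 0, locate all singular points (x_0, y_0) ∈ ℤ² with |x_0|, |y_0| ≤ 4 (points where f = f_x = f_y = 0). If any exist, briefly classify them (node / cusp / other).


No singular points in the scanned grid; C is smooth there.

Compute partial derivatives:
  f_x = 2 - 4*x.
  f_y = 1.
f_y = 1 is a nonzero constant, so f_y never vanishes: no point (x, y) can satisfy f = f_x = f_y = 0. In particular no (x, y) ∈ {−4, ..., 4}² is singular; the curve is smooth.


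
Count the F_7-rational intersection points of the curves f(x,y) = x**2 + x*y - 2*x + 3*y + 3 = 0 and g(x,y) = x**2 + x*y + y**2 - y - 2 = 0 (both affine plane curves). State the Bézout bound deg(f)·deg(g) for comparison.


Common zeros: {(0, 6), (6, 4)}; count = 2; Bézout bound = 4.

deg(f) = 2, deg(g) = 2, so Bézout bound = 4.
Scan x ∈ F_7. For each x, list the y ∈ F_7 with f(x, y) ≡ 0 and those with g(x, y) ≡ 0 (mod 7); the common zeros in that column are the intersection.
  x = 0: f ≡ 0 at y ∈ {6}; g ≡ 0 at y ∈ {2, 6}; common: {6}.
  x = 1: f ≡ 0 at y ∈ {3}; g ≡ 0 at y ∈ {1, 6}; common: ∅.
  x = 2: f ≡ 0 at y ∈ {5}; g ≡ 0 at y ∈ {3}; common: ∅.
  x = 3: f ≡ 0 at y ∈ {6}; g ≡ 0 at y ∈ {0, 5}; common: ∅.
  x = 4: f ≡ 0 at y ∈ ∅; g ≡ 0 at y ∈ {0, 4}; common: ∅.
  x = 5: f ≡ 0 at y ∈ {3}; g ≡ 0 at y ∈ {1, 2}; common: ∅.
  x = 6: f ≡ 0 at y ∈ {4}; g ≡ 0 at y ∈ {4, 5}; common: {4}.
Collecting: common zeros = {(0, 6), (6, 4)}, so the count is 2.
Comparison with the Bézout bound: 2 ≤ 4 = deg(f)·deg(g), as expected for curves with no common component (the affine F_7-count falls short of the bound because intersections may lie at infinity, over extension fields, or carry multiplicity).


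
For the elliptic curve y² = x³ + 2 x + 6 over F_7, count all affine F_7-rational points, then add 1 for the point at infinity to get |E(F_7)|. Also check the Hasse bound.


Affine points = {(1, 3), (1, 4), (2, 2), (2, 5), (3, 2), (3, 5), (4, 1), (4, 6), (5, 1), (5, 6)}; affine count = 10; |E(F_7)| = 11.

Discriminant check: Δ ∝ 4a³ + 27b² = 4·2³ + 27·6² = 4·8 + 27·36 ≡ 3 (mod 7). Nonzero ⇒ E is nonsingular.
For each x ∈ F_7, compute rhs = x³ + 2·x + 6 mod 7, then count y ∈ F_7 with y² ≡ rhs.
  x = 0: rhs = 6, matching y values: none (0 points).
  x = 1: rhs = 2, matching y values: 3, 4 (2 points).
  x = 2: rhs = 4, matching y values: 2, 5 (2 points).
  x = 3: rhs = 4, matching y values: 2, 5 (2 points).
  x = 4: rhs = 1, matching y values: 1, 6 (2 points).
  x = 5: rhs = 1, matching y values: 1, 6 (2 points).
  x = 6: rhs = 3, matching y values: none (0 points).
Total affine count: 10.
Full point count |E(F_7)| = 10 + 1 = 11.
Hasse bound: |11 − (7+1)| = |3| = 3 ≤ 2√7 ≈ 5.2915 ✓.


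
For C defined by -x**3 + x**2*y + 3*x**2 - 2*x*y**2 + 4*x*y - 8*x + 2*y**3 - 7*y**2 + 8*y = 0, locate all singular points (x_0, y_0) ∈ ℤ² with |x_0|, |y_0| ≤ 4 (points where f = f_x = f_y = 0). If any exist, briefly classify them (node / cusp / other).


Singular points: {(2, 2)}; classification: node.

Compute partial derivatives:
  f_x = -3*x**2 + 2*x*y + 6*x - 2*y**2 + 4*y - 8.
  f_y = x**2 - 4*x*y + 4*x + 6*y**2 - 14*y + 8.
Scan x_0 ∈ {−4, ..., 4}. For each x_0, f_y(x_0, y) is a polynomial in y; find its integer roots y ∈ {−4, ..., 4}, then test f_x and f at those candidates.
  x = -4: f_y(-4, y) = 6*y**2 + 2*y + 8; no integer root y with |y| ≤ 4.
  x = -3: f_y(-3, y) = 6*y**2 - 2*y + 5; no integer root y with |y| ≤ 4.
  x = -2: f_y(-2, y) = 6*y**2 - 6*y + 4; no integer root y with |y| ≤ 4.
  x = -1: f_y(-1, y) = 6*y**2 - 10*y + 5; no integer root y with |y| ≤ 4.
  x = 0: f_y(0, y) = 6*y**2 - 14*y + 8; vanishes at y ∈ {1}. (0, 1): f_x = -6 ≠ 0.
  x = 1: f_y(1, y) = 6*y**2 - 18*y + 13; no integer root y with |y| ≤ 4.
  x = 2: f_y(2, y) = 6*y**2 - 22*y + 20; vanishes at y ∈ {2}. (2, 2): f_x = 0, f = 0 — SINGULAR.
  x = 3: f_y(3, y) = 6*y**2 - 26*y + 29; no integer root y with |y| ≤ 4.
  x = 4: f_y(4, y) = 6*y**2 - 30*y + 40; no integer root y with |y| ≤ 4.
Only singular point on the grid: (2, 2).
Classify: substitute x = 2 + u, y = 2 + v and expand: f = -u**3 + u**2*v - u**2 - 2*u*v**2 + 2*v**3 + v**2.
No constant or linear terms (consistent with a singular point). Quadratic part: -u**2 + v**2. Cubic part: -u**3 + u**2*v - 2*u*v**2 + 2*v**3.
The quadratic part v**2 - u**2 = (v − u)(v + u) splits into two distinct linear factors, so there are two distinct tangent lines y − 2 = ±(x − 2) — this is a node (ordinary double point).
Classification: node.


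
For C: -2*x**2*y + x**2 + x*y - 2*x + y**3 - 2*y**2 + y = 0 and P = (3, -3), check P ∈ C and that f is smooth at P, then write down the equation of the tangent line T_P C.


Tangent line at P: 37*x + 25*y - 36 = 0.

Step 1: f(3, -3) = 0, so P lies on C.
Step 2: partial derivatives
  f_x(x, y) = -4*x*y + 2*x + y - 2, f_y(x, y) = -2*x**2 + x + 3*y**2 - 4*y + 1.
  f_x(P) = 37, f_y(P) = 25 (gradient nonzero, so P is smooth).
Step 3: tangent line at P: 37·(x − 3) + 25·(y − -3) = 0.
Expanding: 37*x + 25*y - 36 = 0.


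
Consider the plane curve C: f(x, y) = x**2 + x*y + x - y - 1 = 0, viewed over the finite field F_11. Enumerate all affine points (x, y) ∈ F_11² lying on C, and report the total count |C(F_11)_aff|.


Affine F_11-points: {(0, 10), (2, 6), (3, 0), (4, 1), (5, 1), (6, 5), (7, 0), (8, 4), (9, 4), (10, 5)}; count = 10.

For each of the 121 pairs (x, y) ∈ F_11², evaluate f(x, y) mod 11. Record the zeros.
  x = 0: [0↦10, 1↦9, 2↦8, 3↦7, 4↦6, 5↦5, 6↦4, 7↦3, 8↦2, 9↦1, 10↦0]  zeros at y ∈ {10}
  x = 1: [0↦1, 1↦1, 2↦1, 3↦1, 4↦1, 5↦1, 6↦1, 7↦1, 8↦1, 9↦1, 10↦1]  zeros at y ∈ ∅
  x = 2: [0↦5, 1↦6, 2↦7, 3↦8, 4↦9, 5↦10, 6↦0, 7↦1, 8↦2, 9↦3, 10↦4]  zeros at y ∈ {6}
  x = 3: [0↦0, 1↦2, 2↦4, 3↦6, 4↦8, 5↦10, 6↦1, 7↦3, 8↦5, 9↦7, 10↦9]  zeros at y ∈ {0}
  x = 4: [0↦8, 1↦0, 2↦3, 3↦6, 4↦9, 5↦1, 6↦4, 7↦7, 8↦10, 9↦2, 10↦5]  zeros at y ∈ {1}
  x = 5: [0↦7, 1↦0, 2↦4, 3↦8, 4↦1, 5↦5, 6↦9, 7↦2, 8↦6, 9↦10, 10↦3]  zeros at y ∈ {1}
  x = 6: [0↦8, 1↦2, 2↦7, 3↦1, 4↦6, 5↦0, 6↦5, 7↦10, 8↦4, 9↦9, 10↦3]  zeros at y ∈ {5}
  x = 7: [0↦0, 1↦6, 2↦1, 3↦7, 4↦2, 5↦8, 6↦3, 7↦9, 8↦4, 9↦10, 10↦5]  zeros at y ∈ {0}
  x = 8: [0↦5, 1↦1, 2↦8, 3↦4, 4↦0, 5↦7, 6↦3, 7↦10, 8↦6, 9↦2, 10↦9]  zeros at y ∈ {4}
  x = 9: [0↦1, 1↦9, 2↦6, 3↦3, 4↦0, 5↦8, 6↦5, 7↦2, 8↦10, 9↦7, 10↦4]  zeros at y ∈ {4}
  x = 10: [0↦10, 1↦8, 2↦6, 3↦4, 4↦2, 5↦0, 6↦9, 7↦7, 8↦5, 9↦3, 10↦1]  zeros at y ∈ {5}
Collecting zeros: affine points = {(0, 10), (2, 6), (3, 0), (4, 1), (5, 1), (6, 5), (7, 0), (8, 4), (9, 4), (10, 5)}.
Total count |C(F_11)_aff| = 10.


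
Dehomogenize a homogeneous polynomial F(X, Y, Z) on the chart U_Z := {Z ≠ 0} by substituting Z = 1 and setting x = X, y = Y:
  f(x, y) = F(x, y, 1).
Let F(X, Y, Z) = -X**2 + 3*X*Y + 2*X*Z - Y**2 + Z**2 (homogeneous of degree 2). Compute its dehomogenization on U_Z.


f(x, y) = -x**2 + 3*x*y + 2*x - y**2 + 1

On U_Z we set Z = 1. Each monomial c·X^i·Y^j·Z^k in F becomes c·x^i·y^j·1^k = c·x^i·y^j.
Substituting Z = 1: F(X, Y, 1) = -x**2 + 3*x*y + 2*x - y**2 + 1.
Note: deg(f) ≤ deg(F) = 2; strict inequality happens when F is divisible by Z (lost terms).


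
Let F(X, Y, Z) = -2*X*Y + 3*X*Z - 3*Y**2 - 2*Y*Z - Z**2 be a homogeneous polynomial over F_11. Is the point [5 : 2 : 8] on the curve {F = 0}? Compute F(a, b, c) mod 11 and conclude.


F(5,2,8) ≡ 3 (mod 11); P is NOT on the curve.

Evaluate F(5, 2, 8) term-by-term (mod 11).
  -2*X*Y ↦ -2·5·2·1 = -20
  3*X*Z ↦ 3·5·1·8 = 120
  -3*Y**2 ↦ -3·1·4·1 = -12
  -2*Y*Z ↦ -2·1·2·8 = -32
  -Z**2 ↦ -1·1·1·64 = -64
Sum: F(5, 2, 8) = (-20) + (120) + (-12) + (-32) + (-64) = -8.
Reducing mod 11: -8 ≡ 3 (mod 11).
Since F(a, b, c) ≡ 3 ≠ 0 (mod 11), P does NOT lie on the curve.


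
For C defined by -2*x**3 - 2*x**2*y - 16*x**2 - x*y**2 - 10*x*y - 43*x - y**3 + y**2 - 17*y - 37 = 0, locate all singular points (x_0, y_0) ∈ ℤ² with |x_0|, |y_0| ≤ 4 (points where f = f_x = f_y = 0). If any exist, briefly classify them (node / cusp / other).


Singular points: {(-3, 1)}; classification: cusp.

Compute partial derivatives:
  f_x = -6*x**2 - 4*x*y - 32*x - y**2 - 10*y - 43.
  f_y = -2*x**2 - 2*x*y - 10*x - 3*y**2 + 2*y - 17.
Scan x_0 ∈ {−4, ..., 4}. For each x_0, f_y(x_0, y) is a polynomial in y; find its integer roots y ∈ {−4, ..., 4}, then test f_x and f at those candidates.
  x = -4: f_y(-4, y) = -3*y**2 + 10*y - 9; no integer root y with |y| ≤ 4.
  x = -3: f_y(-3, y) = -3*y**2 + 8*y - 5; vanishes at y ∈ {1}. (-3, 1): f_x = 0, f = 0 — SINGULAR.
  x = -2: f_y(-2, y) = -3*y**2 + 6*y - 5; no integer root y with |y| ≤ 4.
  x = -1: f_y(-1, y) = -3*y**2 + 4*y - 9; no integer root y with |y| ≤ 4.
  x = 0: f_y(0, y) = -3*y**2 + 2*y - 17; no integer root y with |y| ≤ 4.
  x = 1: f_y(1, y) = -3*y**2 - 29; no integer root y with |y| ≤ 4.
  x = 2: f_y(2, y) = -3*y**2 - 2*y - 45; no integer root y with |y| ≤ 4.
  x = 3: f_y(3, y) = -3*y**2 - 4*y - 65; no integer root y with |y| ≤ 4.
  x = 4: f_y(4, y) = -3*y**2 - 6*y - 89; no integer root y with |y| ≤ 4.
Only singular point on the grid: (-3, 1).
Classify: substitute x = -3 + u, y = 1 + v and expand: f = -2*u**3 - 2*u**2*v - u*v**2 - v**3 + v**2.
No constant or linear terms (consistent with a singular point). Quadratic part: v**2. Cubic part: -2*u**3 - 2*u**2*v - u*v**2 - v**3.
The quadratic part v**2 is a perfect square, so there is a single (double) tangent line v = 0, i.e. y = 1. Restricting the cubic part to that line (v = 0) leaves -2*u**3 ≠ 0, so f is not divisible by v and the branch is v² ≈ 2*u**3 to lowest order — this is a cusp.
Classification: cusp.


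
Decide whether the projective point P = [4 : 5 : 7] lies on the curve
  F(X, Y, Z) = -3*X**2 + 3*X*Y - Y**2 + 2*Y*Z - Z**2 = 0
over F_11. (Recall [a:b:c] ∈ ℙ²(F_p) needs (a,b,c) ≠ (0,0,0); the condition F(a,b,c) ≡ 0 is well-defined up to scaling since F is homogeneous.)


F(4,5,7) ≡ 8 (mod 11); P is NOT on the curve.

Evaluate F(4, 5, 7) term-by-term (mod 11).
  -3*X**2 ↦ -3·16·1·1 = -48
  3*X*Y ↦ 3·4·5·1 = 60
  -Y**2 ↦ -1·1·25·1 = -25
  2*Y*Z ↦ 2·1·5·7 = 70
  -Z**2 ↦ -1·1·1·49 = -49
Sum: F(4, 5, 7) = (-48) + (60) + (-25) + (70) + (-49) = 8.
Reducing mod 11: 8 ≡ 8 (mod 11).
Since F(a, b, c) ≡ 8 ≠ 0 (mod 11), P does NOT lie on the curve.


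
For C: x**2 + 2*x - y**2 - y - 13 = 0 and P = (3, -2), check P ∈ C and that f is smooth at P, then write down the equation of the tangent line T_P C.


Tangent line at P: 8*x + 3*y - 18 = 0.

Step 1: f(3, -2) = 0, so P lies on C.
Step 2: partial derivatives
  f_x(x, y) = 2*x + 2, f_y(x, y) = -2*y - 1.
  f_x(P) = 8, f_y(P) = 3 (gradient nonzero, so P is smooth).
Step 3: tangent line at P: 8·(x − 3) + 3·(y − -2) = 0.
Expanding: 8*x + 3*y - 18 = 0.


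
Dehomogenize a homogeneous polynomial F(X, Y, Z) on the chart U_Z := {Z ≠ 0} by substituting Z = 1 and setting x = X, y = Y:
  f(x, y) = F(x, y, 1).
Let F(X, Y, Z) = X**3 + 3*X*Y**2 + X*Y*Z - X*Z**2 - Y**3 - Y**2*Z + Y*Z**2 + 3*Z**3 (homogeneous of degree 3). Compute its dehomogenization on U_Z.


f(x, y) = x**3 + 3*x*y**2 + x*y - x - y**3 - y**2 + y + 3

On U_Z we set Z = 1. Each monomial c·X^i·Y^j·Z^k in F becomes c·x^i·y^j·1^k = c·x^i·y^j.
Substituting Z = 1: F(X, Y, 1) = x**3 + 3*x*y**2 + x*y - x - y**3 - y**2 + y + 3.
Note: deg(f) ≤ deg(F) = 3; strict inequality happens when F is divisible by Z (lost terms).
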